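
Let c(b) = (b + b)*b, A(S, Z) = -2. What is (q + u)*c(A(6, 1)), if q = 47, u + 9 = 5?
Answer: 344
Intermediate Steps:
u = -4 (u = -9 + 5 = -4)
c(b) = 2*b² (c(b) = (2*b)*b = 2*b²)
(q + u)*c(A(6, 1)) = (47 - 4)*(2*(-2)²) = 43*(2*4) = 43*8 = 344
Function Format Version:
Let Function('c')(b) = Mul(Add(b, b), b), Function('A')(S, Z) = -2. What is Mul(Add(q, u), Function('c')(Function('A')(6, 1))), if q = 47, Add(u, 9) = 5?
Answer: 344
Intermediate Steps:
u = -4 (u = Add(-9, 5) = -4)
Function('c')(b) = Mul(2, Pow(b, 2)) (Function('c')(b) = Mul(Mul(2, b), b) = Mul(2, Pow(b, 2)))
Mul(Add(q, u), Function('c')(Function('A')(6, 1))) = Mul(Add(47, -4), Mul(2, Pow(-2, 2))) = Mul(43, Mul(2, 4)) = Mul(43, 8) = 344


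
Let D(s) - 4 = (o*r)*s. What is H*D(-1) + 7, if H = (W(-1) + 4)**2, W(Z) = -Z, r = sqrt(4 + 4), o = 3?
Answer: 107 - 150*sqrt(2) ≈ -105.13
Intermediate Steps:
r = 2*sqrt(2) (r = sqrt(8) = 2*sqrt(2) ≈ 2.8284)
H = 25 (H = (-1*(-1) + 4)**2 = (1 + 4)**2 = 5**2 = 25)
D(s) = 4 + 6*s*sqrt(2) (D(s) = 4 + (3*(2*sqrt(2)))*s = 4 + (6*sqrt(2))*s = 4 + 6*s*sqrt(2))
H*D(-1) + 7 = 25*(4 + 6*(-1)*sqrt(2)) + 7 = 25*(4 - 6*sqrt(2)) + 7 = (100 - 150*sqrt(2)) + 7 = 107 - 150*sqrt(2)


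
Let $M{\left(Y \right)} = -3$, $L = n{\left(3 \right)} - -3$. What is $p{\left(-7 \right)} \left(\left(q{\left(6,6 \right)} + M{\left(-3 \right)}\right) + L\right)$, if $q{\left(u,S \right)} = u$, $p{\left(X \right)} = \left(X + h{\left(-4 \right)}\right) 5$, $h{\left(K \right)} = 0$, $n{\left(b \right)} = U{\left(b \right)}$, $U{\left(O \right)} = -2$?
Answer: $-140$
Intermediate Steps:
$n{\left(b \right)} = -2$
$p{\left(X \right)} = 5 X$ ($p{\left(X \right)} = \left(X + 0\right) 5 = X 5 = 5 X$)
$L = 1$ ($L = -2 - -3 = -2 + 3 = 1$)
$p{\left(-7 \right)} \left(\left(q{\left(6,6 \right)} + M{\left(-3 \right)}\right) + L\right) = 5 \left(-7\right) \left(\left(6 - 3\right) + 1\right) = - 35 \left(3 + 1\right) = \left(-35\right) 4 = -140$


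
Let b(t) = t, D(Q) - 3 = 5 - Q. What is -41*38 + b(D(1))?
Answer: -1551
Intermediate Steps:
D(Q) = 8 - Q (D(Q) = 3 + (5 - Q) = 8 - Q)
-41*38 + b(D(1)) = -41*38 + (8 - 1*1) = -1558 + (8 - 1) = -1558 + 7 = -1551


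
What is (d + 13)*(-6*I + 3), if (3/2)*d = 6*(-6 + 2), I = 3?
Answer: 45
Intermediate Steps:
d = -16 (d = 2*(6*(-6 + 2))/3 = 2*(6*(-4))/3 = (⅔)*(-24) = -16)
(d + 13)*(-6*I + 3) = (-16 + 13)*(-6*3 + 3) = -3*(-18 + 3) = -3*(-15) = 45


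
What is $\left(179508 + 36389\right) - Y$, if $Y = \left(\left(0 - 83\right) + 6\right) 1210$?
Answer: $309067$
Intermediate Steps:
$Y = -93170$ ($Y = \left(-83 + 6\right) 1210 = \left(-77\right) 1210 = -93170$)
$\left(179508 + 36389\right) - Y = \left(179508 + 36389\right) - -93170 = 215897 + 93170 = 309067$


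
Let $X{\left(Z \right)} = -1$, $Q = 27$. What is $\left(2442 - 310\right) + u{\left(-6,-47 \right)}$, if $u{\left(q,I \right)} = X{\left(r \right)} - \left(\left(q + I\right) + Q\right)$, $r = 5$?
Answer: $2157$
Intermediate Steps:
$u{\left(q,I \right)} = -28 - I - q$ ($u{\left(q,I \right)} = -1 - \left(\left(q + I\right) + 27\right) = -1 - \left(\left(I + q\right) + 27\right) = -1 - \left(27 + I + q\right) = -28 - I - q$)
$\left(2442 - 310\right) + u{\left(-6,-47 \right)} = \left(2442 - 310\right) - -25 = 2132 + \left(-28 + 47 + 6\right) = 2132 + 25 = 2157$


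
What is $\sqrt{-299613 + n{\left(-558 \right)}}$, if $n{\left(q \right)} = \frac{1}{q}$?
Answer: $\frac{i \sqrt{10365411410}}{186} \approx 547.37 i$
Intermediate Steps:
$\sqrt{-299613 + n{\left(-558 \right)}} = \sqrt{-299613 + \frac{1}{-558}} = \sqrt{-299613 - \frac{1}{558}} = \sqrt{- \frac{167184055}{558}} = \frac{i \sqrt{10365411410}}{186}$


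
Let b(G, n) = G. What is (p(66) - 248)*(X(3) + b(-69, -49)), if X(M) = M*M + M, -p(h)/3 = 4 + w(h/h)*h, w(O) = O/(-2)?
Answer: 9177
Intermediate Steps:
w(O) = -O/2 (w(O) = O*(-1/2) = -O/2)
p(h) = -12 + 3*h/2 (p(h) = -3*(4 + (-h/(2*h))*h) = -3*(4 + (-1/2*1)*h) = -3*(4 - h/2) = -12 + 3*h/2)
X(M) = M + M**2 (X(M) = M**2 + M = M + M**2)
(p(66) - 248)*(X(3) + b(-69, -49)) = ((-12 + (3/2)*66) - 248)*(3*(1 + 3) - 69) = ((-12 + 99) - 248)*(3*4 - 69) = (87 - 248)*(12 - 69) = -161*(-57) = 9177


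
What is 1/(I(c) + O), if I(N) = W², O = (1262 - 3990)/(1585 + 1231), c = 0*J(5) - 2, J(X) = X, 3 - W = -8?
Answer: 32/3841 ≈ 0.0083312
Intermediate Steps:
W = 11 (W = 3 - 1*(-8) = 3 + 8 = 11)
c = -2 (c = 0*5 - 2 = 0 - 2 = -2)
O = -31/32 (O = -2728/2816 = -2728*1/2816 = -31/32 ≈ -0.96875)
I(N) = 121 (I(N) = 11² = 121)
1/(I(c) + O) = 1/(121 - 31/32) = 1/(3841/32) = 32/3841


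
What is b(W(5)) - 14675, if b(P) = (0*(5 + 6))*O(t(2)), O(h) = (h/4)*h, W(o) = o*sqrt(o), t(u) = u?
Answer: -14675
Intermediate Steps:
W(o) = o**(3/2)
O(h) = h**2/4 (O(h) = (h*(1/4))*h = (h/4)*h = h**2/4)
b(P) = 0 (b(P) = (0*(5 + 6))*((1/4)*2**2) = (0*11)*((1/4)*4) = 0*1 = 0)
b(W(5)) - 14675 = 0 - 14675 = -14675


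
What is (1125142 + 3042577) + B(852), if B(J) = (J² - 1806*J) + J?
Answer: 3355763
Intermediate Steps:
B(J) = J² - 1805*J
(1125142 + 3042577) + B(852) = (1125142 + 3042577) + 852*(-1805 + 852) = 4167719 + 852*(-953) = 4167719 - 811956 = 3355763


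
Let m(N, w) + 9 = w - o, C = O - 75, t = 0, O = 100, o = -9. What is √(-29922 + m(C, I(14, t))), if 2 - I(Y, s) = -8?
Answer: 2*I*√7478 ≈ 172.95*I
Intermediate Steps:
I(Y, s) = 10 (I(Y, s) = 2 - 1*(-8) = 2 + 8 = 10)
C = 25 (C = 100 - 75 = 25)
m(N, w) = w (m(N, w) = -9 + (w - 1*(-9)) = -9 + (w + 9) = -9 + (9 + w) = w)
√(-29922 + m(C, I(14, t))) = √(-29922 + 10) = √(-29912) = 2*I*√7478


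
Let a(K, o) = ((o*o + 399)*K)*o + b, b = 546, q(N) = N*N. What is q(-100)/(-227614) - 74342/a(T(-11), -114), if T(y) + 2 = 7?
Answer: -14856190003/434435688714 ≈ -0.034196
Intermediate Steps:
T(y) = 5 (T(y) = -2 + 7 = 5)
q(N) = N²
a(K, o) = 546 + K*o*(399 + o²) (a(K, o) = ((o*o + 399)*K)*o + 546 = ((o² + 399)*K)*o + 546 = ((399 + o²)*K)*o + 546 = (K*(399 + o²))*o + 546 = K*o*(399 + o²) + 546 = 546 + K*o*(399 + o²))
q(-100)/(-227614) - 74342/a(T(-11), -114) = (-100)²/(-227614) - 74342/(546 + 5*(-114)³ + 399*5*(-114)) = 10000*(-1/227614) - 74342/(546 + 5*(-1481544) - 227430) = -5000/113807 - 74342/(546 - 7407720 - 227430) = -5000/113807 - 74342/(-7634604) = -5000/113807 - 74342*(-1/7634604) = -5000/113807 + 37171/3817302 = -14856190003/434435688714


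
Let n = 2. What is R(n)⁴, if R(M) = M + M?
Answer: 256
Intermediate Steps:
R(M) = 2*M
R(n)⁴ = (2*2)⁴ = 4⁴ = 256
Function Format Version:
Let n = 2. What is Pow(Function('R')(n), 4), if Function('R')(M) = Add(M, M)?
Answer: 256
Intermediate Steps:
Function('R')(M) = Mul(2, M)
Pow(Function('R')(n), 4) = Pow(Mul(2, 2), 4) = Pow(4, 4) = 256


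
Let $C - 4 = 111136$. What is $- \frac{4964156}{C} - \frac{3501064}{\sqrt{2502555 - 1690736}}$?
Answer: $- \frac{1241039}{27785} - \frac{3501064 \sqrt{811819}}{811819} \approx -3930.4$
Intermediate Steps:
$C = 111140$ ($C = 4 + 111136 = 111140$)
$- \frac{4964156}{C} - \frac{3501064}{\sqrt{2502555 - 1690736}} = - \frac{4964156}{111140} - \frac{3501064}{\sqrt{2502555 - 1690736}} = \left(-4964156\right) \frac{1}{111140} - \frac{3501064}{\sqrt{811819}} = - \frac{1241039}{27785} - 3501064 \frac{\sqrt{811819}}{811819} = - \frac{1241039}{27785} - \frac{3501064 \sqrt{811819}}{811819}$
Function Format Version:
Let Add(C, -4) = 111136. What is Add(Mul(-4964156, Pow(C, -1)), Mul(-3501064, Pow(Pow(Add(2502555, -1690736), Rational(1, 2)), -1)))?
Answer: Add(Rational(-1241039, 27785), Mul(Rational(-3501064, 811819), Pow(811819, Rational(1, 2)))) ≈ -3930.4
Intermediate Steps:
C = 111140 (C = Add(4, 111136) = 111140)
Add(Mul(-4964156, Pow(C, -1)), Mul(-3501064, Pow(Pow(Add(2502555, -1690736), Rational(1, 2)), -1))) = Add(Mul(-4964156, Pow(111140, -1)), Mul(-3501064, Pow(Pow(Add(2502555, -1690736), Rational(1, 2)), -1))) = Add(Mul(-4964156, Rational(1, 111140)), Mul(-3501064, Pow(Pow(811819, Rational(1, 2)), -1))) = Add(Rational(-1241039, 27785), Mul(-3501064, Mul(Rational(1, 811819), Pow(811819, Rational(1, 2))))) = Add(Rational(-1241039, 27785), Mul(Rational(-3501064, 811819), Pow(811819, Rational(1, 2))))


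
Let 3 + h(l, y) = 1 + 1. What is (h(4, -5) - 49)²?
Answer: 2500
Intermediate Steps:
h(l, y) = -1 (h(l, y) = -3 + (1 + 1) = -3 + 2 = -1)
(h(4, -5) - 49)² = (-1 - 49)² = (-50)² = 2500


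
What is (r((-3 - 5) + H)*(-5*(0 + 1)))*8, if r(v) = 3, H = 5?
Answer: -120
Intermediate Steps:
(r((-3 - 5) + H)*(-5*(0 + 1)))*8 = (3*(-5*(0 + 1)))*8 = (3*(-5*1))*8 = (3*(-5))*8 = -15*8 = -120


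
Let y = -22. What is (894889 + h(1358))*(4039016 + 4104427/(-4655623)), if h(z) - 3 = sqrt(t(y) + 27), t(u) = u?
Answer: 16827667009652480572/4655623 + 18804131682541*sqrt(5)/4655623 ≈ 3.6145e+12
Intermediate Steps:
h(z) = 3 + sqrt(5) (h(z) = 3 + sqrt(-22 + 27) = 3 + sqrt(5))
(894889 + h(1358))*(4039016 + 4104427/(-4655623)) = (894889 + (3 + sqrt(5)))*(4039016 + 4104427/(-4655623)) = (894892 + sqrt(5))*(4039016 + 4104427*(-1/4655623)) = (894892 + sqrt(5))*(4039016 - 4104427/4655623) = (894892 + sqrt(5))*(18804131682541/4655623) = 16827667009652480572/4655623 + 18804131682541*sqrt(5)/4655623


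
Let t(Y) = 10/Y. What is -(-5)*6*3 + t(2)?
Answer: 95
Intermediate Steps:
-(-5)*6*3 + t(2) = -(-5)*6*3 + 10/2 = -1*(-30)*3 + 10*(1/2) = 30*3 + 5 = 90 + 5 = 95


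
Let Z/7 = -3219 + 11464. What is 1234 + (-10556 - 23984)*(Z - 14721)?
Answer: -1485011526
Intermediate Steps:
Z = 57715 (Z = 7*(-3219 + 11464) = 7*8245 = 57715)
1234 + (-10556 - 23984)*(Z - 14721) = 1234 + (-10556 - 23984)*(57715 - 14721) = 1234 - 34540*42994 = 1234 - 1485012760 = -1485011526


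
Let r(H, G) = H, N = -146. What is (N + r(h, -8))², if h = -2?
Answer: 21904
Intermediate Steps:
(N + r(h, -8))² = (-146 - 2)² = (-148)² = 21904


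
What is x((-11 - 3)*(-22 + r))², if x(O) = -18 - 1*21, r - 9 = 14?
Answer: 1521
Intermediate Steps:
r = 23 (r = 9 + 14 = 23)
x(O) = -39 (x(O) = -18 - 21 = -39)
x((-11 - 3)*(-22 + r))² = (-39)² = 1521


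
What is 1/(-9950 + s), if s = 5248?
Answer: -1/4702 ≈ -0.00021268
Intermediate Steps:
1/(-9950 + s) = 1/(-9950 + 5248) = 1/(-4702) = -1/4702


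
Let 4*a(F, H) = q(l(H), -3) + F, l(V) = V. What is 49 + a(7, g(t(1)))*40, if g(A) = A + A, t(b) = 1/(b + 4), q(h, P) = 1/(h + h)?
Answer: 263/2 ≈ 131.50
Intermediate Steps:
q(h, P) = 1/(2*h)
t(b) = 1/(4 + b)
g(A) = 2*A
a(F, H) = F/4 + 1/(8*H) (a(F, H) = (1/(2*H) + F)/4 = (F + 1/(2*H))/4 = F/4 + 1/(8*H))
49 + a(7, g(t(1)))*40 = 49 + ((¼)*7 + 1/(8*((2/(4 + 1)))))*40 = 49 + (7/4 + 1/(8*((2/5))))*40 = 49 + (7/4 + 1/(8*((2*(⅕)))))*40 = 49 + (7/4 + 1/(8*(⅖)))*40 = 49 + (7/4 + (⅛)*(5/2))*40 = 49 + (7/4 + 5/16)*40 = 49 + (33/16)*40 = 49 + 165/2 = 263/2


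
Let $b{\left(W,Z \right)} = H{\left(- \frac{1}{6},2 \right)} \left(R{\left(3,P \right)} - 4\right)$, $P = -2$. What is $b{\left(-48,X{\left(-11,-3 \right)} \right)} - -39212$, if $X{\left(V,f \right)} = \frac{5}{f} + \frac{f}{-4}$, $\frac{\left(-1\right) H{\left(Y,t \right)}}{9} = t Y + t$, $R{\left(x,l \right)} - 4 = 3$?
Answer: $39167$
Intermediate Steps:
$R{\left(x,l \right)} = 7$ ($R{\left(x,l \right)} = 4 + 3 = 7$)
$H{\left(Y,t \right)} = - 9 t - 9 Y t$ ($H{\left(Y,t \right)} = - 9 \left(t Y + t\right) = - 9 \left(Y t + t\right) = - 9 \left(t + Y t\right) = - 9 t - 9 Y t$)
$X{\left(V,f \right)} = \frac{5}{f} - \frac{f}{4}$ ($X{\left(V,f \right)} = \frac{5}{f} + f \left(- \frac{1}{4}\right) = \frac{5}{f} - \frac{f}{4}$)
$b{\left(W,Z \right)} = -45$ ($b{\left(W,Z \right)} = \left(-9\right) 2 \left(1 - \frac{1}{6}\right) \left(7 - 4\right) = \left(-9\right) 2 \left(1 - \frac{1}{6}\right) 3 = \left(-9\right) 2 \cdot \frac{5}{6} \cdot 3 = \left(-15\right) 3 = -45$)
$b{\left(-48,X{\left(-11,-3 \right)} \right)} - -39212 = -45 - -39212 = -45 + 39212 = 39167$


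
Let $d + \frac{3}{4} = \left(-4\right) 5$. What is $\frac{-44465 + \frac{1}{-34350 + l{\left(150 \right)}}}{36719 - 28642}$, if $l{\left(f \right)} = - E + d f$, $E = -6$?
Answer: $- \frac{3331006547}{605072301} \approx -5.5051$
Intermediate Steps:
$d = - \frac{83}{4}$ ($d = - \frac{3}{4} - 20 = - \frac{83}{4} \approx -20.75$)
$l{\left(f \right)} = 6 - \frac{83 f}{4}$ ($l{\left(f \right)} = \left(-1\right) \left(-6\right) - \frac{83 f}{4} = 6 - \frac{83 f}{4}$)
$\frac{-44465 + \frac{1}{-34350 + l{\left(150 \right)}}}{36719 - 28642} = \frac{-44465 + \frac{1}{-34350 + \left(6 - \frac{6225}{2}\right)}}{36719 - 28642} = \frac{-44465 + \frac{1}{-34350 + \left(6 - \frac{6225}{2}\right)}}{8077} = \left(-44465 + \frac{1}{-34350 - \frac{6213}{2}}\right) \frac{1}{8077} = \left(-44465 + \frac{1}{- \frac{74913}{2}}\right) \frac{1}{8077} = \left(-44465 - \frac{2}{74913}\right) \frac{1}{8077} = \left(- \frac{3331006547}{74913}\right) \frac{1}{8077} = - \frac{3331006547}{605072301}$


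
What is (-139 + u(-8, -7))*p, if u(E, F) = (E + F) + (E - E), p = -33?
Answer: 5082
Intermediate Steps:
u(E, F) = E + F (u(E, F) = (E + F) + 0 = E + F)
(-139 + u(-8, -7))*p = (-139 + (-8 - 7))*(-33) = (-139 - 15)*(-33) = -154*(-33) = 5082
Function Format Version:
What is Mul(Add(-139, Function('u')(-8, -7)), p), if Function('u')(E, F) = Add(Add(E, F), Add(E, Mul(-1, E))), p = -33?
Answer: 5082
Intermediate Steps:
Function('u')(E, F) = Add(E, F) (Function('u')(E, F) = Add(Add(E, F), 0) = Add(E, F))
Mul(Add(-139, Function('u')(-8, -7)), p) = Mul(Add(-139, Add(-8, -7)), -33) = Mul(Add(-139, -15), -33) = Mul(-154, -33) = 5082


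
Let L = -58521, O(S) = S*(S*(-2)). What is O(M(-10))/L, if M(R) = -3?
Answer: 6/19507 ≈ 0.00030758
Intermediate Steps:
O(S) = -2*S**2 (O(S) = S*(-2*S) = -2*S**2)
O(M(-10))/L = -2*(-3)**2/(-58521) = -2*9*(-1/58521) = -18*(-1/58521) = 6/19507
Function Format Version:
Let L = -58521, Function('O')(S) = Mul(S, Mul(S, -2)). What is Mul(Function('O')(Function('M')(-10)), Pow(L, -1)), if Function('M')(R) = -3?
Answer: Rational(6, 19507) ≈ 0.00030758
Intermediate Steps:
Function('O')(S) = Mul(-2, Pow(S, 2)) (Function('O')(S) = Mul(S, Mul(-2, S)) = Mul(-2, Pow(S, 2)))
Mul(Function('O')(Function('M')(-10)), Pow(L, -1)) = Mul(Mul(-2, Pow(-3, 2)), Pow(-58521, -1)) = Mul(Mul(-2, 9), Rational(-1, 58521)) = Mul(-18, Rational(-1, 58521)) = Rational(6, 19507)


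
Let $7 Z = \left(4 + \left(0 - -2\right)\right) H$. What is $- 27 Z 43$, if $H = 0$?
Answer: $0$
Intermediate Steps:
$Z = 0$ ($Z = \frac{\left(4 + \left(0 - -2\right)\right) 0}{7} = \frac{\left(4 + \left(0 + 2\right)\right) 0}{7} = \frac{\left(4 + 2\right) 0}{7} = \frac{6 \cdot 0}{7} = \frac{1}{7} \cdot 0 = 0$)
$- 27 Z 43 = \left(-27\right) 0 \cdot 43 = 0 \cdot 43 = 0$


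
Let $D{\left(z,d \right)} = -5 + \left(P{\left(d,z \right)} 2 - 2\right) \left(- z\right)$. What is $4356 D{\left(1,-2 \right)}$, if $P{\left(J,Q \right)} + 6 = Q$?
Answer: $30492$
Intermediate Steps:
$P{\left(J,Q \right)} = -6 + Q$
$D{\left(z,d \right)} = -5 - z \left(-14 + 2 z\right)$ ($D{\left(z,d \right)} = -5 + \left(\left(-6 + z\right) 2 - 2\right) \left(- z\right) = -5 + \left(\left(-12 + 2 z\right) - 2\right) \left(- z\right) = -5 + \left(-14 + 2 z\right) \left(- z\right) = -5 - z \left(-14 + 2 z\right)$)
$4356 D{\left(1,-2 \right)} = 4356 \left(-5 - 2 \cdot 1^{2} + 14 \cdot 1\right) = 4356 \left(-5 - 2 + 14\right) = 4356 \cdot 7 = 30492$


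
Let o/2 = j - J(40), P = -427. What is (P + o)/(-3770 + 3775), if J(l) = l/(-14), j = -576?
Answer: -11013/35 ≈ -314.66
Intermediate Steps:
J(l) = -l/14 (J(l) = l*(-1/14) = -l/14)
o = -8024/7 (o = 2*(-576 - (-1)*40/14) = 2*(-576 - 1*(-20/7)) = 2*(-576 + 20/7) = 2*(-4012/7) = -8024/7 ≈ -1146.3)
(P + o)/(-3770 + 3775) = (-427 - 8024/7)/(-3770 + 3775) = -11013/7/5 = -11013/7*1/5 = -11013/35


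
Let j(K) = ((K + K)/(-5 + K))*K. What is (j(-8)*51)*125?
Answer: -816000/13 ≈ -62769.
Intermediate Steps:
j(K) = 2*K²/(-5 + K) (j(K) = ((2*K)/(-5 + K))*K = (2*K/(-5 + K))*K = 2*K²/(-5 + K))
(j(-8)*51)*125 = ((2*(-8)²/(-5 - 8))*51)*125 = ((2*64/(-13))*51)*125 = ((2*64*(-1/13))*51)*125 = -128/13*51*125 = -6528/13*125 = -816000/13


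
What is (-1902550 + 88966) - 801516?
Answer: -2615100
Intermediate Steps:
(-1902550 + 88966) - 801516 = -1813584 - 801516 = -2615100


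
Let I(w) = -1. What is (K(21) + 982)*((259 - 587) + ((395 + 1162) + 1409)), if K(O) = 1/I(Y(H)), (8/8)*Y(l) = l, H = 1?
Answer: 2587878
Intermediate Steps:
Y(l) = l
K(O) = -1 (K(O) = 1/(-1) = -1)
(K(21) + 982)*((259 - 587) + ((395 + 1162) + 1409)) = (-1 + 982)*((259 - 587) + ((395 + 1162) + 1409)) = 981*(-328 + (1557 + 1409)) = 981*(-328 + 2966) = 981*2638 = 2587878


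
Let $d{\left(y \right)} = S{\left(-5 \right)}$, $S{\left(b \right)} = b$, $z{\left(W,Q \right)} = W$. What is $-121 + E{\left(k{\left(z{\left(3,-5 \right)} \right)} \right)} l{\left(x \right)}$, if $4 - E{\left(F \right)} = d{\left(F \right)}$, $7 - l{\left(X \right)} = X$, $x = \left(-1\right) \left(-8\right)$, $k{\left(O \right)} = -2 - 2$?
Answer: $-130$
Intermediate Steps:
$k{\left(O \right)} = -4$
$d{\left(y \right)} = -5$
$x = 8$
$l{\left(X \right)} = 7 - X$
$E{\left(F \right)} = 9$ ($E{\left(F \right)} = 4 - -5 = 4 + 5 = 9$)
$-121 + E{\left(k{\left(z{\left(3,-5 \right)} \right)} \right)} l{\left(x \right)} = -121 + 9 \left(7 - 8\right) = -121 + 9 \left(-1\right) = -121 - 9 = -130$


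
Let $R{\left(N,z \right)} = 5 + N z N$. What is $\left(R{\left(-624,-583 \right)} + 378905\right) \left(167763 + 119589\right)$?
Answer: $-65121807334896$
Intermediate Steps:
$R{\left(N,z \right)} = 5 + z N^{2}$
$\left(R{\left(-624,-583 \right)} + 378905\right) \left(167763 + 119589\right) = \left(\left(5 - 583 \left(-624\right)^{2}\right) + 378905\right) \left(167763 + 119589\right) = \left(\left(5 - 227006208\right) + 378905\right) 287352 = \left(-227006203 + 378905\right) 287352 = \left(-226627298\right) 287352 = -65121807334896$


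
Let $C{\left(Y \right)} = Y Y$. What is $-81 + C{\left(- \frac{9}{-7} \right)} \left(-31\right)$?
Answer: $- \frac{6480}{49} \approx -132.24$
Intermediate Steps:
$C{\left(Y \right)} = Y^{2}$
$-81 + C{\left(- \frac{9}{-7} \right)} \left(-31\right) = -81 + \left(- \frac{9}{-7}\right)^{2} \left(-31\right) = -81 + \left(\left(-9\right) \left(- \frac{1}{7}\right)\right)^{2} \left(-31\right) = -81 + \left(\frac{9}{7}\right)^{2} \left(-31\right) = -81 + \frac{81}{49} \left(-31\right) = -81 - \frac{2511}{49} = - \frac{6480}{49}$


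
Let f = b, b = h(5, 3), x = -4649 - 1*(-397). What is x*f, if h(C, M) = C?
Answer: -21260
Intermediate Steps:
x = -4252 (x = -4649 + 397 = -4252)
b = 5
f = 5
x*f = -4252*5 = -21260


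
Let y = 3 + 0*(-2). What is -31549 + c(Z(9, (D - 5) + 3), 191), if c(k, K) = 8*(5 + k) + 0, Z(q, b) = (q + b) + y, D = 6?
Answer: -31381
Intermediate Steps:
y = 3 (y = 3 + 0 = 3)
Z(q, b) = 3 + b + q (Z(q, b) = (q + b) + 3 = (b + q) + 3 = 3 + b + q)
c(k, K) = 40 + 8*k (c(k, K) = (40 + 8*k) + 0 = 40 + 8*k)
-31549 + c(Z(9, (D - 5) + 3), 191) = -31549 + (40 + 8*(3 + ((6 - 5) + 3) + 9)) = -31549 + (40 + 8*(3 + (1 + 3) + 9)) = -31549 + (40 + 8*(3 + 4 + 9)) = -31549 + (40 + 8*16) = -31549 + (40 + 128) = -31549 + 168 = -31381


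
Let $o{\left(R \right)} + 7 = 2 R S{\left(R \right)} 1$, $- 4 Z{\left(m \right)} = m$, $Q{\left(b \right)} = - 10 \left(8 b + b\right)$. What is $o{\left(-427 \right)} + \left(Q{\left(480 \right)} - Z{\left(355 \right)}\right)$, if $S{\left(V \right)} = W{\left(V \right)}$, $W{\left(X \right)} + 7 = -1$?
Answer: $- \frac{145145}{4} \approx -36286.0$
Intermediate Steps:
$W{\left(X \right)} = -8$ ($W{\left(X \right)} = -7 - 1 = -8$)
$S{\left(V \right)} = -8$
$Q{\left(b \right)} = - 90 b$ ($Q{\left(b \right)} = - 10 \cdot 9 b = - 90 b$)
$Z{\left(m \right)} = - \frac{m}{4}$
$o{\left(R \right)} = -7 - 16 R$ ($o{\left(R \right)} = -7 + 2 R \left(-8\right) 1 = -7 + 2 - 8 R 1 = -7 + 2 \left(- 8 R\right) = -7 - 16 R$)
$o{\left(-427 \right)} + \left(Q{\left(480 \right)} - Z{\left(355 \right)}\right) = \left(-7 - -6832\right) - \left(43200 - \frac{355}{4}\right) = \left(-7 + 6832\right) - \frac{172445}{4} = 6825 + \left(-43200 + \frac{355}{4}\right) = 6825 - \frac{172445}{4} = - \frac{145145}{4}$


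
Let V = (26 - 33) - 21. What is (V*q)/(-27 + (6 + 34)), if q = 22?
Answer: -616/13 ≈ -47.385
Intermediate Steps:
V = -28 (V = -7 - 21 = -28)
(V*q)/(-27 + (6 + 34)) = (-28*22)/(-27 + (6 + 34)) = -616/(-27 + 40) = -616/13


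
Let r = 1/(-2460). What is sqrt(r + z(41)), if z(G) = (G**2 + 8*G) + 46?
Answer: sqrt(3109008885)/1230 ≈ 45.332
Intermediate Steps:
z(G) = 46 + G**2 + 8*G
r = -1/2460 ≈ -0.00040650
sqrt(r + z(41)) = sqrt(-1/2460 + (46 + 41**2 + 8*41)) = sqrt(-1/2460 + (46 + 1681 + 328)) = sqrt(-1/2460 + 2055) = sqrt(5055299/2460) = sqrt(3109008885)/1230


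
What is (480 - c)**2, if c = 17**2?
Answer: 36481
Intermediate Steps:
c = 289
(480 - c)**2 = (480 - 1*289)**2 = (480 - 289)**2 = 191**2 = 36481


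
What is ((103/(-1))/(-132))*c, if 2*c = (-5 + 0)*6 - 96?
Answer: -2163/44 ≈ -49.159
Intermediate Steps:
c = -63 (c = ((-5 + 0)*6 - 96)/2 = (-5*6 - 96)/2 = (-30 - 96)/2 = (½)*(-126) = -63)
((103/(-1))/(-132))*c = ((103/(-1))/(-132))*(-63) = ((103*(-1))*(-1/132))*(-63) = -103*(-1/132)*(-63) = (103/132)*(-63) = -2163/44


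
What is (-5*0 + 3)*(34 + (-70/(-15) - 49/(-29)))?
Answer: 3511/29 ≈ 121.07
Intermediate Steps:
(-5*0 + 3)*(34 + (-70/(-15) - 49/(-29))) = (0 + 3)*(34 + (-70*(-1/15) - 49*(-1/29))) = 3*(34 + (14/3 + 49/29)) = 3*(34 + 553/87) = 3*(3511/87) = 3511/29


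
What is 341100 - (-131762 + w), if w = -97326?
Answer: 570188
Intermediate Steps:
341100 - (-131762 + w) = 341100 - (-131762 - 97326) = 341100 - 1*(-229088) = 341100 + 229088 = 570188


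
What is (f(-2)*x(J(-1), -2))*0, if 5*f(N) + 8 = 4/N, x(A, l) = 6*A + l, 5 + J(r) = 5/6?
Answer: 0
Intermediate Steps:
J(r) = -25/6 (J(r) = -5 + 5/6 = -5 + 5*(⅙) = -5 + ⅚ = -25/6)
x(A, l) = l + 6*A
f(N) = -8/5 + 4/(5*N) (f(N) = -8/5 + (4/N)/5 = -8/5 + 4/(5*N))
(f(-2)*x(J(-1), -2))*0 = (((⅘)*(1 - 2*(-2))/(-2))*(-2 + 6*(-25/6)))*0 = (((⅘)*(-½)*(1 + 4))*(-2 - 25))*0 = (((⅘)*(-½)*5)*(-27))*0 = -2*(-27)*0 = 54*0 = 0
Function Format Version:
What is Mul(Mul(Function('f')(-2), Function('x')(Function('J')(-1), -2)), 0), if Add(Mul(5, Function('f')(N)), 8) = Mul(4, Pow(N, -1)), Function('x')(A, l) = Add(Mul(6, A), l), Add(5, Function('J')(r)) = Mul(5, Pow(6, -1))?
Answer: 0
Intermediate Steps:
Function('J')(r) = Rational(-25, 6) (Function('J')(r) = Add(-5, Mul(5, Pow(6, -1))) = Add(-5, Mul(5, Rational(1, 6))) = Add(-5, Rational(5, 6)) = Rational(-25, 6))
Function('x')(A, l) = Add(l, Mul(6, A))
Function('f')(N) = Add(Rational(-8, 5), Mul(Rational(4, 5), Pow(N, -1))) (Function('f')(N) = Add(Rational(-8, 5), Mul(Rational(1, 5), Mul(4, Pow(N, -1)))) = Add(Rational(-8, 5), Mul(Rational(4, 5), Pow(N, -1))))
Mul(Mul(Function('f')(-2), Function('x')(Function('J')(-1), -2)), 0) = Mul(Mul(Mul(Rational(4, 5), Pow(-2, -1), Add(1, Mul(-2, -2))), Add(-2, Mul(6, Rational(-25, 6)))), 0) = Mul(Mul(Mul(Rational(4, 5), Rational(-1, 2), Add(1, 4)), Add(-2, -25)), 0) = Mul(Mul(Mul(Rational(4, 5), Rational(-1, 2), 5), -27), 0) = Mul(Mul(-2, -27), 0) = Mul(54, 0) = 0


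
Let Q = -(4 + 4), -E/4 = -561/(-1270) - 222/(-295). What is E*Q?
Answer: 1431792/37465 ≈ 38.217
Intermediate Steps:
E = -178974/37465 (E = -4*(-561/(-1270) - 222/(-295)) = -4*(-561*(-1/1270) - 222*(-1/295)) = -4*(561/1270 + 222/295) = -4*89487/74930 = -178974/37465 ≈ -4.7771)
Q = -8 (Q = -1*8 = -8)
E*Q = -178974/37465*(-8) = 1431792/37465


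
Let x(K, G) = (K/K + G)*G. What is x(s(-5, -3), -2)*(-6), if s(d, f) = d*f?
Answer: -12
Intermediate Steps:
x(K, G) = G*(1 + G) (x(K, G) = (1 + G)*G = G*(1 + G))
x(s(-5, -3), -2)*(-6) = -2*(1 - 2)*(-6) = -2*(-1)*(-6) = 2*(-6) = -12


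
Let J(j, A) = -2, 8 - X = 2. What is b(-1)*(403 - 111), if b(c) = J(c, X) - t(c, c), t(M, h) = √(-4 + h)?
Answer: -584 - 292*I*√5 ≈ -584.0 - 652.93*I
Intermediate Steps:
X = 6 (X = 8 - 1*2 = 8 - 2 = 6)
b(c) = -2 - √(-4 + c)
b(-1)*(403 - 111) = (-2 - √(-4 - 1))*(403 - 111) = (-2 - √(-5))*292 = (-2 - I*√5)*292 = -584 - 292*I*√5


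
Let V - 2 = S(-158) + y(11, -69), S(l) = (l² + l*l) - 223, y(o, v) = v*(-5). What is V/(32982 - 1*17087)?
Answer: 50052/15895 ≈ 3.1489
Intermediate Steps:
y(o, v) = -5*v
S(l) = -223 + 2*l² (S(l) = (l² + l²) - 223 = 2*l² - 223 = -223 + 2*l²)
V = 50052 (V = 2 + ((-223 + 2*(-158)²) - 5*(-69)) = 2 + ((-223 + 2*24964) + 345) = 2 + ((-223 + 49928) + 345) = 2 + (49705 + 345) = 2 + 50050 = 50052)
V/(32982 - 1*17087) = 50052/(32982 - 1*17087) = 50052/(32982 - 17087) = 50052/15895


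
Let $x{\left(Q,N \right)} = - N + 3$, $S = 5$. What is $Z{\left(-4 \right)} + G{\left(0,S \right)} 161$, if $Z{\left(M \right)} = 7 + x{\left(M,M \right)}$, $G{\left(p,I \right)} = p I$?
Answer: $14$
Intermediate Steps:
$G{\left(p,I \right)} = I p$
$x{\left(Q,N \right)} = 3 - N$
$Z{\left(M \right)} = 10 - M$ ($Z{\left(M \right)} = 7 - \left(-3 + M\right) = 10 - M$)
$Z{\left(-4 \right)} + G{\left(0,S \right)} 161 = \left(10 - -4\right) + 5 \cdot 0 \cdot 161 = \left(10 + 4\right) + 0 \cdot 161 = 14 + 0 = 14$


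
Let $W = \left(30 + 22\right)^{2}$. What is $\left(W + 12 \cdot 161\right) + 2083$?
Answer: $6719$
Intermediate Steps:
$W = 2704$ ($W = 52^{2} = 2704$)
$\left(W + 12 \cdot 161\right) + 2083 = \left(2704 + 12 \cdot 161\right) + 2083 = \left(2704 + 1932\right) + 2083 = 4636 + 2083 = 6719$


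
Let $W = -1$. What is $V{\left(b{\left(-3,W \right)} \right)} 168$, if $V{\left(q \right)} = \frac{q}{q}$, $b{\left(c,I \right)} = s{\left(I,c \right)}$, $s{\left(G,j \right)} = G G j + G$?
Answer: $168$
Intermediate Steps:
$s{\left(G,j \right)} = G + j G^{2}$ ($s{\left(G,j \right)} = G^{2} j + G = j G^{2} + G = G + j G^{2}$)
$b{\left(c,I \right)} = I \left(1 + I c\right)$
$V{\left(q \right)} = 1$
$V{\left(b{\left(-3,W \right)} \right)} 168 = 1 \cdot 168 = 168$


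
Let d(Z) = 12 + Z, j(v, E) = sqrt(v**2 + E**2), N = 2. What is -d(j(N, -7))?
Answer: -12 - sqrt(53) ≈ -19.280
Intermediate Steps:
j(v, E) = sqrt(E**2 + v**2)
-d(j(N, -7)) = -(12 + sqrt((-7)**2 + 2**2)) = -(12 + sqrt(49 + 4)) = -(12 + sqrt(53)) = -12 - sqrt(53)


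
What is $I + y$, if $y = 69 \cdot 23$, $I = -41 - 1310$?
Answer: $236$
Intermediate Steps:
$I = -1351$
$y = 1587$
$I + y = -1351 + 1587 = 236$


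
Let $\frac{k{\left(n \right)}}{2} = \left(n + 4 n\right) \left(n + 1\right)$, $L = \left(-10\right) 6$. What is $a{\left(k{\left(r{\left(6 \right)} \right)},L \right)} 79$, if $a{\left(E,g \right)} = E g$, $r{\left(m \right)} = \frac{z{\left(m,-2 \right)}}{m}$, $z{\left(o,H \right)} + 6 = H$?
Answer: $- \frac{63200}{3} \approx -21067.0$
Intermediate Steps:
$z{\left(o,H \right)} = -6 + H$
$r{\left(m \right)} = - \frac{8}{m}$ ($r{\left(m \right)} = \frac{-6 - 2}{m} = - \frac{8}{m}$)
$L = -60$
$k{\left(n \right)} = 10 n \left(1 + n\right)$ ($k{\left(n \right)} = 2 \left(n + 4 n\right) \left(n + 1\right) = 2 \cdot 5 n \left(1 + n\right) = 10 n \left(1 + n\right)$)
$a{\left(k{\left(r{\left(6 \right)} \right)},L \right)} 79 = 10 \left(- \frac{8}{6}\right) \left(1 - \frac{8}{6}\right) \left(-60\right) 79 = 10 \left(\left(-8\right) \frac{1}{6}\right) \left(1 - \frac{4}{3}\right) \left(-60\right) 79 = 10 \left(- \frac{4}{3}\right) \left(1 - \frac{4}{3}\right) \left(-60\right) 79 = 10 \left(- \frac{4}{3}\right) \left(- \frac{1}{3}\right) \left(-60\right) 79 = \frac{40}{9} \left(-60\right) 79 = \left(- \frac{800}{3}\right) 79 = - \frac{63200}{3}$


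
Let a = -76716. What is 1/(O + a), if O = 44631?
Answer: -1/32085 ≈ -3.1167e-5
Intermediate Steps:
1/(O + a) = 1/(44631 - 76716) = 1/(-32085) = -1/32085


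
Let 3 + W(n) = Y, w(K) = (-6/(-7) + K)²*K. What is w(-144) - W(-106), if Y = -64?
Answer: -144573293/49 ≈ -2.9505e+6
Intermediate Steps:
w(K) = K*(6/7 + K)² (w(K) = (-6*(-⅐) + K)²*K = (6/7 + K)²*K = K*(6/7 + K)²)
W(n) = -67 (W(n) = -3 - 64 = -67)
w(-144) - W(-106) = (1/49)*(-144)*(6 + 7*(-144))² - 1*(-67) = (1/49)*(-144)*(6 - 1008)² + 67 = (1/49)*(-144)*(-1002)² + 67 = (1/49)*(-144)*1004004 + 67 = -144576576/49 + 67 = -144573293/49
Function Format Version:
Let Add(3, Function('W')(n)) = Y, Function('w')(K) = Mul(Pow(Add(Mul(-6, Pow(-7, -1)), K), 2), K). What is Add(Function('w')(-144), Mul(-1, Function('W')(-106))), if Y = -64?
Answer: Rational(-144573293, 49) ≈ -2.9505e+6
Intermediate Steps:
Function('w')(K) = Mul(K, Pow(Add(Rational(6, 7), K), 2)) (Function('w')(K) = Mul(Pow(Add(Mul(-6, Rational(-1, 7)), K), 2), K) = Mul(Pow(Add(Rational(6, 7), K), 2), K) = Mul(K, Pow(Add(Rational(6, 7), K), 2)))
Function('W')(n) = -67 (Function('W')(n) = Add(-3, -64) = -67)
Add(Function('w')(-144), Mul(-1, Function('W')(-106))) = Add(Mul(Rational(1, 49), -144, Pow(Add(6, Mul(7, -144)), 2)), Mul(-1, -67)) = Add(Mul(Rational(1, 49), -144, Pow(Add(6, -1008), 2)), 67) = Add(Mul(Rational(1, 49), -144, Pow(-1002, 2)), 67) = Add(Mul(Rational(1, 49), -144, 1004004), 67) = Add(Rational(-144576576, 49), 67) = Rational(-144573293, 49)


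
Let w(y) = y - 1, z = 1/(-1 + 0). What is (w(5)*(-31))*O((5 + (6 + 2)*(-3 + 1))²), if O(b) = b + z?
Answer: -14880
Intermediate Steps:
z = -1 (z = 1/(-1) = -1)
w(y) = -1 + y
O(b) = -1 + b (O(b) = b - 1 = -1 + b)
(w(5)*(-31))*O((5 + (6 + 2)*(-3 + 1))²) = ((-1 + 5)*(-31))*(-1 + (5 + (6 + 2)*(-3 + 1))²) = (4*(-31))*(-1 + (5 + 8*(-2))²) = -124*(-1 + (5 - 16)²) = -124*(-1 + (-11)²) = -124*(-1 + 121) = -124*120 = -14880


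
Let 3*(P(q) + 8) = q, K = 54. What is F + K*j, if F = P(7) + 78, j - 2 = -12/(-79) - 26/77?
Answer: 3107843/18249 ≈ 170.30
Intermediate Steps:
P(q) = -8 + q/3
j = 11036/6083 (j = 2 + (-12/(-79) - 26/77) = 2 + (-12*(-1/79) - 26*1/77) = 2 + (12/79 - 26/77) = 2 - 1130/6083 = 11036/6083 ≈ 1.8142)
F = 217/3 (F = (-8 + (⅓)*7) + 78 = (-8 + 7/3) + 78 = -17/3 + 78 = 217/3 ≈ 72.333)
F + K*j = 217/3 + 54*(11036/6083) = 217/3 + 595944/6083 = 3107843/18249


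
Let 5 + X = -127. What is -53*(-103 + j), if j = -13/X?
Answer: 719899/132 ≈ 5453.8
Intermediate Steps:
X = -132 (X = -5 - 127 = -132)
j = 13/132 (j = -13/(-132) = -13*(-1/132) = 13/132 ≈ 0.098485)
-53*(-103 + j) = -53*(-103 + 13/132) = -53*(-13583/132) = 719899/132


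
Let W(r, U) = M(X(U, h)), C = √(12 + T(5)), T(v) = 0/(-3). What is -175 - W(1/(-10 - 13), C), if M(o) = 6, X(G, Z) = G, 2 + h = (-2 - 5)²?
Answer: -181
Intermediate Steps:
h = 47 (h = -2 + (-2 - 5)² = -2 + (-7)² = -2 + 49 = 47)
T(v) = 0 (T(v) = 0*(-⅓) = 0)
C = 2*√3 (C = √(12 + 0) = √12 = 2*√3 ≈ 3.4641)
W(r, U) = 6
-175 - W(1/(-10 - 13), C) = -175 - 1*6 = -175 - 6 = -181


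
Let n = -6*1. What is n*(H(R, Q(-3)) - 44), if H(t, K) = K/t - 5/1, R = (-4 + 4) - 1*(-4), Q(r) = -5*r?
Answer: 543/2 ≈ 271.50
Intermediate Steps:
R = 4 (R = 0 + 4 = 4)
n = -6
H(t, K) = -5 + K/t (H(t, K) = K/t - 5*1 = K/t - 5 = -5 + K/t)
n*(H(R, Q(-3)) - 44) = -6*((-5 - 5*(-3)/4) - 44) = -6*((-5 + 15*(¼)) - 44) = -6*((-5 + 15/4) - 44) = -6*(-5/4 - 44) = -6*(-181/4) = 543/2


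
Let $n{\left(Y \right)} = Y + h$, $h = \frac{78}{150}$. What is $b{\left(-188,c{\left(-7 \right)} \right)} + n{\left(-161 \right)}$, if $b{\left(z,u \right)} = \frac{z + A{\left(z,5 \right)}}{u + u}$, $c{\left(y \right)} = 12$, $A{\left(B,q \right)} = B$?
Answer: $- \frac{13211}{75} \approx -176.15$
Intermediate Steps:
$h = \frac{13}{25}$ ($h = 78 \cdot \frac{1}{150} = \frac{13}{25} \approx 0.52$)
$b{\left(z,u \right)} = \frac{z}{u}$ ($b{\left(z,u \right)} = \frac{z + z}{u + u} = \frac{2 z}{2 u} = 2 z \frac{1}{2 u} = \frac{z}{u}$)
$n{\left(Y \right)} = \frac{13}{25} + Y$ ($n{\left(Y \right)} = Y + \frac{13}{25} = \frac{13}{25} + Y$)
$b{\left(-188,c{\left(-7 \right)} \right)} + n{\left(-161 \right)} = - \frac{188}{12} + \left(\frac{13}{25} - 161\right) = \left(-188\right) \frac{1}{12} - \frac{4012}{25} = - \frac{47}{3} - \frac{4012}{25} = - \frac{13211}{75}$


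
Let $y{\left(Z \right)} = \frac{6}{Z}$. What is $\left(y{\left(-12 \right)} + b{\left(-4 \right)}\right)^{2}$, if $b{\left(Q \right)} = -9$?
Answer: $\frac{361}{4} \approx 90.25$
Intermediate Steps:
$\left(y{\left(-12 \right)} + b{\left(-4 \right)}\right)^{2} = \left(\frac{6}{-12} - 9\right)^{2} = \left(6 \left(- \frac{1}{12}\right) - 9\right)^{2} = \left(- \frac{1}{2} - 9\right)^{2} = \left(- \frac{19}{2}\right)^{2} = \frac{361}{4}$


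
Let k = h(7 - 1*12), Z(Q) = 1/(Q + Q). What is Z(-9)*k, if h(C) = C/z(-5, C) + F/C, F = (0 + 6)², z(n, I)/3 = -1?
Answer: 83/270 ≈ 0.30741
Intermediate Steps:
z(n, I) = -3 (z(n, I) = 3*(-1) = -3)
F = 36 (F = 6² = 36)
h(C) = 36/C - C/3 (h(C) = C/(-3) + 36/C = C*(-⅓) + 36/C = -C/3 + 36/C = 36/C - C/3)
Z(Q) = 1/(2*Q)
k = -83/15 (k = 36/(7 - 1*12) - (7 - 1*12)/3 = 36/(7 - 12) - (7 - 12)/3 = 36/(-5) - ⅓*(-5) = 36*(-⅕) + 5/3 = -36/5 + 5/3 = -83/15 ≈ -5.5333)
Z(-9)*k = ((½)/(-9))*(-83/15) = ((½)*(-⅑))*(-83/15) = -1/18*(-83/15) = 83/270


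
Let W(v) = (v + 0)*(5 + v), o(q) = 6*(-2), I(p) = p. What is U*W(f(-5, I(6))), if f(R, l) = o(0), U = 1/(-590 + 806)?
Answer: 7/18 ≈ 0.38889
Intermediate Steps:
U = 1/216 ≈ 0.0046296
o(q) = -12
f(R, l) = -12
W(v) = v*(5 + v)
U*W(f(-5, I(6))) = (-12*(5 - 12))/216 = (-12*(-7))/216 = (1/216)*84 = 7/18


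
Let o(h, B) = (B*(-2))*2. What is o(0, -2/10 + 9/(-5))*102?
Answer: 816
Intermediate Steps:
o(h, B) = -4*B (o(h, B) = -2*B*2 = -4*B)
o(0, -2/10 + 9/(-5))*102 = -4*(-2/10 + 9/(-5))*102 = -4*(-2*⅒ + 9*(-⅕))*102 = -4*(-⅕ - 9/5)*102 = -4*(-2)*102 = 8*102 = 816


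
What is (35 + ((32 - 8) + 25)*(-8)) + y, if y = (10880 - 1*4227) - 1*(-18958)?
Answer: 25254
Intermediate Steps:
y = 25611 (y = (10880 - 4227) + 18958 = 6653 + 18958 = 25611)
(35 + ((32 - 8) + 25)*(-8)) + y = (35 + ((32 - 8) + 25)*(-8)) + 25611 = (35 + (24 + 25)*(-8)) + 25611 = (35 + 49*(-8)) + 25611 = (35 - 392) + 25611 = -357 + 25611 = 25254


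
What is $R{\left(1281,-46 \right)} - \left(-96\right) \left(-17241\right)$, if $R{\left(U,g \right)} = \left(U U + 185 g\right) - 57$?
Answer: $-22742$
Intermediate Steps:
$R{\left(U,g \right)} = -57 + U^{2} + 185 g$ ($R{\left(U,g \right)} = \left(U^{2} + 185 g\right) - 57 = -57 + U^{2} + 185 g$)
$R{\left(1281,-46 \right)} - \left(-96\right) \left(-17241\right) = \left(-57 + 1281^{2} + 185 \left(-46\right)\right) - \left(-96\right) \left(-17241\right) = \left(-57 + 1640961 - 8510\right) - 1655136 = 1632394 - 1655136 = -22742$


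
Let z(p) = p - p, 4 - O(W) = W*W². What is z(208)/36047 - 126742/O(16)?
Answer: 5761/186 ≈ 30.973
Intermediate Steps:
O(W) = 4 - W³ (O(W) = 4 - W*W² = 4 - W³)
z(p) = 0
z(208)/36047 - 126742/O(16) = 0/36047 - 126742/(4 - 1*16³) = 0*(1/36047) - 126742/(4 - 1*4096) = 0 - 126742/(4 - 4096) = 0 - 126742/(-4092) = 0 - 126742*(-1/4092) = 0 + 5761/186 = 5761/186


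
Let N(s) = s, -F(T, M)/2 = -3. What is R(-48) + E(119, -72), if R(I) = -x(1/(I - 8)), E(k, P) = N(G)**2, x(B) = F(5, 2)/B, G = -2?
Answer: 340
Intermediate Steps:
F(T, M) = 6 (F(T, M) = -2*(-3) = 6)
x(B) = 6/B
E(k, P) = 4 (E(k, P) = (-2)**2 = 4)
R(I) = 48 - 6*I (R(I) = -6/(1/(I - 8)) = -6/(1/(-8 + I)) = -6*(-8 + I) = -(-48 + 6*I) = 48 - 6*I)
R(-48) + E(119, -72) = (48 - 6*(-48)) + 4 = (48 + 288) + 4 = 336 + 4 = 340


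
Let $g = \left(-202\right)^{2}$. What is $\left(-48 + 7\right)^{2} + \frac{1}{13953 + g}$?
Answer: $\frac{92046518}{54757} \approx 1681.0$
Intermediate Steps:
$g = 40804$
$\left(-48 + 7\right)^{2} + \frac{1}{13953 + g} = \left(-48 + 7\right)^{2} + \frac{1}{13953 + 40804} = \left(-41\right)^{2} + \frac{1}{54757} = 1681 + \frac{1}{54757} = \frac{92046518}{54757}$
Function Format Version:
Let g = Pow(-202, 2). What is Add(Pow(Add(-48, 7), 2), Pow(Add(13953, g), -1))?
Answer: Rational(92046518, 54757) ≈ 1681.0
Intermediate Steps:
g = 40804
Add(Pow(Add(-48, 7), 2), Pow(Add(13953, g), -1)) = Add(Pow(Add(-48, 7), 2), Pow(Add(13953, 40804), -1)) = Add(Pow(-41, 2), Pow(54757, -1)) = Add(1681, Rational(1, 54757)) = Rational(92046518, 54757)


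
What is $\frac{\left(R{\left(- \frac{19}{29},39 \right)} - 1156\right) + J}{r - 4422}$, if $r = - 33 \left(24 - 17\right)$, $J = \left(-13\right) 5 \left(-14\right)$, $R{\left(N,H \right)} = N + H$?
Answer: $\frac{6022}{134937} \approx 0.044628$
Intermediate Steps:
$R{\left(N,H \right)} = H + N$
$J = 910$ ($J = \left(-65\right) \left(-14\right) = 910$)
$r = -231$ ($r = \left(-33\right) 7 = -231$)
$\frac{\left(R{\left(- \frac{19}{29},39 \right)} - 1156\right) + J}{r - 4422} = \frac{\left(\left(39 - \frac{19}{29}\right) - 1156\right) + 910}{-231 - 4422} = \frac{\left(\left(39 - \frac{19}{29}\right) - 1156\right) + 910}{-4653} = \left(\left(\left(39 - \frac{19}{29}\right) - 1156\right) + 910\right) \left(- \frac{1}{4653}\right) = \left(\left(\frac{1112}{29} - 1156\right) + 910\right) \left(- \frac{1}{4653}\right) = \left(- \frac{32412}{29} + 910\right) \left(- \frac{1}{4653}\right) = \left(- \frac{6022}{29}\right) \left(- \frac{1}{4653}\right) = \frac{6022}{134937}$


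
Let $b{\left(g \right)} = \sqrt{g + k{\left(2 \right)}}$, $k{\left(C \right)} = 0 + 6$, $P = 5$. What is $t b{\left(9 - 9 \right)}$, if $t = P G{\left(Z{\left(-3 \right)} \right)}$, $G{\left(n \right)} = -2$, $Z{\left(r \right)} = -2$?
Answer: $- 10 \sqrt{6} \approx -24.495$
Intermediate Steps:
$k{\left(C \right)} = 6$
$t = -10$ ($t = 5 \left(-2\right) = -10$)
$b{\left(g \right)} = \sqrt{6 + g}$ ($b{\left(g \right)} = \sqrt{g + 6} = \sqrt{6 + g}$)
$t b{\left(9 - 9 \right)} = - 10 \sqrt{6 + \left(9 - 9\right)} = - 10 \sqrt{6 + 0} = - 10 \sqrt{6}$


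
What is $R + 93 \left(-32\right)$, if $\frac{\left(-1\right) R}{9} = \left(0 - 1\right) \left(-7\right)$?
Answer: $-3039$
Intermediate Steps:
$R = -63$ ($R = - 9 \left(0 - 1\right) \left(-7\right) = - 9 \left(\left(-1\right) \left(-7\right)\right) = \left(-9\right) 7 = -63$)
$R + 93 \left(-32\right) = -63 + 93 \left(-32\right) = -63 - 2976 = -3039$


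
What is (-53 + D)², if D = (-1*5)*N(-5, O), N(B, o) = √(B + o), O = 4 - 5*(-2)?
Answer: 4624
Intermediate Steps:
O = 14 (O = 4 + 10 = 14)
D = -15 (D = (-1*5)*√(-5 + 14) = -5*√9 = -5*3 = -15)
(-53 + D)² = (-53 - 15)² = (-68)² = 4624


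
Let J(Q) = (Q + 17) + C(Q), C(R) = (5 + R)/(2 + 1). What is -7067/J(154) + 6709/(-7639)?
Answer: -55487629/1711136 ≈ -32.427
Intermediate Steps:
C(R) = 5/3 + R/3 (C(R) = (5 + R)/3 = (5 + R)*(⅓) = 5/3 + R/3)
J(Q) = 56/3 + 4*Q/3 (J(Q) = (Q + 17) + (5/3 + Q/3) = (17 + Q) + (5/3 + Q/3) = 56/3 + 4*Q/3)
-7067/J(154) + 6709/(-7639) = -7067/(56/3 + (4/3)*154) + 6709/(-7639) = -7067/(56/3 + 616/3) + 6709*(-1/7639) = -7067/224 - 6709/7639 = -55487629/1711136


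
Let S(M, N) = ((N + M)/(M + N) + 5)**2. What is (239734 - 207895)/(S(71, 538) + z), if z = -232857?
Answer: -10613/77607 ≈ -0.13675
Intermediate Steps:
S(M, N) = 36 (S(M, N) = ((M + N)/(M + N) + 5)**2 = (1 + 5)**2 = 6**2 = 36)
(239734 - 207895)/(S(71, 538) + z) = (239734 - 207895)/(36 - 232857) = 31839/(-232821) = 31839*(-1/232821) = -10613/77607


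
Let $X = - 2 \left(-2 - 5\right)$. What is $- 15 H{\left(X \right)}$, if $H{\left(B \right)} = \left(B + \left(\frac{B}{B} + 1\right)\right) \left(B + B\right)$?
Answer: $-6720$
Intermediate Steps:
$X = 14$ ($X = \left(-2\right) \left(-7\right) = 14$)
$H{\left(B \right)} = 2 B \left(2 + B\right)$ ($H{\left(B \right)} = \left(B + \left(1 + 1\right)\right) 2 B = \left(B + 2\right) 2 B = \left(2 + B\right) 2 B = 2 B \left(2 + B\right)$)
$- 15 H{\left(X \right)} = - 15 \cdot 2 \cdot 14 \left(2 + 14\right) = - 15 \cdot 2 \cdot 14 \cdot 16 = \left(-15\right) 448 = -6720$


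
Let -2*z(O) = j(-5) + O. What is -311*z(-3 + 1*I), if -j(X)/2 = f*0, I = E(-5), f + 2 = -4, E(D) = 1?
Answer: -311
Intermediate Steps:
f = -6 (f = -2 - 4 = -6)
I = 1
j(X) = 0 (j(X) = -(-12)*0 = -2*0 = 0)
z(O) = -O/2 (z(O) = -(0 + O)/2 = -O/2)
-311*z(-3 + 1*I) = -(-311)*(-3 + 1*1)/2 = -(-311)*(-3 + 1)/2 = -(-311)*(-2)/2 = -311*1 = -311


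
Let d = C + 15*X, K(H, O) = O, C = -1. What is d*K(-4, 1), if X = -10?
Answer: -151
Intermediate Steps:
d = -151 (d = -1 + 15*(-10) = -1 - 150 = -151)
d*K(-4, 1) = -151*1 = -151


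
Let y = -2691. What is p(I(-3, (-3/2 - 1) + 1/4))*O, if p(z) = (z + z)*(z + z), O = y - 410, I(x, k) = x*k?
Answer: -2260629/4 ≈ -5.6516e+5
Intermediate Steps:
I(x, k) = k*x
O = -3101 (O = -2691 - 410 = -3101)
p(z) = 4*z**2 (p(z) = (2*z)*(2*z) = 4*z**2)
p(I(-3, (-3/2 - 1) + 1/4))*O = (4*(((-3/2 - 1) + 1/4)*(-3))**2)*(-3101) = (4*((-5/2 + 1/4)*(-3))**2)*(-3101) = (4*(-9/4*(-3))**2)*(-3101) = (4*(27/4)**2)*(-3101) = (4*(729/16))*(-3101) = (729/4)*(-3101) = -2260629/4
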